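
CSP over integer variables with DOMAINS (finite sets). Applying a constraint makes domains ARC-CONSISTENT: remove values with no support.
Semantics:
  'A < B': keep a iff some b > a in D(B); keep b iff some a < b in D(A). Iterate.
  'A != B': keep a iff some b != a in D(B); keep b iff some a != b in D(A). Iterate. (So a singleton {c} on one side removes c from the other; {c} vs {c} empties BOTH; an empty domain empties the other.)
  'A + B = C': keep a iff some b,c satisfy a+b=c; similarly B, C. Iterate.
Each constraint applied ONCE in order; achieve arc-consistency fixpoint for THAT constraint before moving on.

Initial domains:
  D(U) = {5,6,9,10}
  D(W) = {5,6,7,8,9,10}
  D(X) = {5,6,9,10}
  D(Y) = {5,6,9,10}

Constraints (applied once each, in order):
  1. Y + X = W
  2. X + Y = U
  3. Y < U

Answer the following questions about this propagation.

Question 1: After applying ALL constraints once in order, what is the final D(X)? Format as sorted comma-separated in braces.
Answer: {5}

Derivation:
Constraint 1 (Y + X = W) on D(Y)={5,6,9,10} D(X)={5,6,9,10} D(W)={5,6,7,8,9,10}: Y {5,6,9,10}->{5}; X {5,6,9,10}->{5}; W {5,6,7,8,9,10}->{10}
Constraint 2 (X + Y = U) on D(X)={5} D(Y)={5} D(U)={5,6,9,10}: U {5,6,9,10}->{10}
Constraint 3 (Y < U) on D(Y)={5} D(U)={10}: no change
So after all 3 constraints: D(X) = {5}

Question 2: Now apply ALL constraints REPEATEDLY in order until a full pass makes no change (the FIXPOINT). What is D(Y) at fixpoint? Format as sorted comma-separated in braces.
Answer: {5}

Derivation:
pass 0 (initial): D(Y)={5,6,9,10}
pass 1: U {5,6,9,10}->{10}; W {5,6,7,8,9,10}->{10}; X {5,6,9,10}->{5}; Y {5,6,9,10}->{5}
pass 2: no change
Fixpoint after 2 passes: D(Y) = {5}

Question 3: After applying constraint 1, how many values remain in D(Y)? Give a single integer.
Answer: 1

Derivation:
Constraint 1 (Y + X = W) on D(Y)={5,6,9,10} D(X)={5,6,9,10} D(W)={5,6,7,8,9,10}: Y {5,6,9,10}->{5}; X {5,6,9,10}->{5}; W {5,6,7,8,9,10}->{10}
So after constraint 1: D(Y)={5}, size = 1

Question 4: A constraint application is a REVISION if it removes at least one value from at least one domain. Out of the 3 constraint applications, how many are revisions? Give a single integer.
Constraint 1 (Y + X = W) on D(Y)={5,6,9,10} D(X)={5,6,9,10} D(W)={5,6,7,8,9,10}: Y {5,6,9,10}->{5}; X {5,6,9,10}->{5}; W {5,6,7,8,9,10}->{10} => REVISION
Constraint 2 (X + Y = U) on D(X)={5} D(Y)={5} D(U)={5,6,9,10}: U {5,6,9,10}->{10} => REVISION
Constraint 3 (Y < U) on D(Y)={5} D(U)={10}: no change => not a revision
Total revisions = 2

Answer: 2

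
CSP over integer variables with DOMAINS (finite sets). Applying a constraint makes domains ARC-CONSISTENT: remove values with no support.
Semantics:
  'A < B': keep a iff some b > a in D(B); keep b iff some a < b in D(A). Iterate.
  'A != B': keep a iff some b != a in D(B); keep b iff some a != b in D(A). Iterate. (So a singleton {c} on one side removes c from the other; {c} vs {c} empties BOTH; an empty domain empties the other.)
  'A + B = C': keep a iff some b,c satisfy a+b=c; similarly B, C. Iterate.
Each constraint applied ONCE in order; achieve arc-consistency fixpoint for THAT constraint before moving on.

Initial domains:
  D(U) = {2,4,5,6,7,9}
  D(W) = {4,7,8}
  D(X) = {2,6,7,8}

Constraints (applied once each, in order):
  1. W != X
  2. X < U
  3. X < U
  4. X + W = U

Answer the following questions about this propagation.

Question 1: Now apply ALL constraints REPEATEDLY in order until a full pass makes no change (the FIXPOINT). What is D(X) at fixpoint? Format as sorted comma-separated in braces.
Answer: {2}

Derivation:
pass 0 (initial): D(X)={2,6,7,8}
pass 1: U {2,4,5,6,7,9}->{6,9}; W {4,7,8}->{4,7}; X {2,6,7,8}->{2}
pass 2: no change
Fixpoint after 2 passes: D(X) = {2}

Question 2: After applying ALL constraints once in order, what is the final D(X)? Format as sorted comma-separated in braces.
Constraint 1 (W != X) on D(W)={4,7,8} D(X)={2,6,7,8}: no change
Constraint 2 (X < U) on D(X)={2,6,7,8} D(U)={2,4,5,6,7,9}: U {2,4,5,6,7,9}->{4,5,6,7,9}
Constraint 3 (X < U) on D(X)={2,6,7,8} D(U)={4,5,6,7,9}: no change
Constraint 4 (X + W = U) on D(X)={2,6,7,8} D(W)={4,7,8} D(U)={4,5,6,7,9}: X {2,6,7,8}->{2}; W {4,7,8}->{4,7}; U {4,5,6,7,9}->{6,9}
So after all 4 constraints: D(X) = {2}

Answer: {2}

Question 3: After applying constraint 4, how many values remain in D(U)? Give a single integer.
Constraint 1 (W != X) on D(W)={4,7,8} D(X)={2,6,7,8}: no change
Constraint 2 (X < U) on D(X)={2,6,7,8} D(U)={2,4,5,6,7,9}: U {2,4,5,6,7,9}->{4,5,6,7,9}
Constraint 3 (X < U) on D(X)={2,6,7,8} D(U)={4,5,6,7,9}: no change
Constraint 4 (X + W = U) on D(X)={2,6,7,8} D(W)={4,7,8} D(U)={4,5,6,7,9}: X {2,6,7,8}->{2}; W {4,7,8}->{4,7}; U {4,5,6,7,9}->{6,9}
So after constraint 4: D(U)={6,9}, size = 2

Answer: 2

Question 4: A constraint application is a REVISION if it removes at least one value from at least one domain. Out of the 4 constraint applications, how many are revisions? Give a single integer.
Constraint 1 (W != X) on D(W)={4,7,8} D(X)={2,6,7,8}: no change => not a revision
Constraint 2 (X < U) on D(X)={2,6,7,8} D(U)={2,4,5,6,7,9}: U {2,4,5,6,7,9}->{4,5,6,7,9} => REVISION
Constraint 3 (X < U) on D(X)={2,6,7,8} D(U)={4,5,6,7,9}: no change => not a revision
Constraint 4 (X + W = U) on D(X)={2,6,7,8} D(W)={4,7,8} D(U)={4,5,6,7,9}: X {2,6,7,8}->{2}; W {4,7,8}->{4,7}; U {4,5,6,7,9}->{6,9} => REVISION
Total revisions = 2

Answer: 2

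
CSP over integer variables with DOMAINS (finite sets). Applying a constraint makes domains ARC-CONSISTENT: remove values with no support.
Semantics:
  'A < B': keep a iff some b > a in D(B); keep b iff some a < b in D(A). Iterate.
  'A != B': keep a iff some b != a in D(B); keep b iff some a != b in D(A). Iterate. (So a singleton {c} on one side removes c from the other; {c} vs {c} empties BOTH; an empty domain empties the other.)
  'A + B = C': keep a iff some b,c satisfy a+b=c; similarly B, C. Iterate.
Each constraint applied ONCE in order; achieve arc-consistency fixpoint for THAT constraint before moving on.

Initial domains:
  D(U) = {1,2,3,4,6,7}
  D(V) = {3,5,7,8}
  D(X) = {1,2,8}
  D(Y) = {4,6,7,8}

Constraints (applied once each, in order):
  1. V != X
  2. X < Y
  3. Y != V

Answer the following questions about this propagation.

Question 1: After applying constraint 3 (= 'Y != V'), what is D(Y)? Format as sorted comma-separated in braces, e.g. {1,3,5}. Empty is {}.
Answer: {4,6,7,8}

Derivation:
Constraint 1 (V != X) on D(V)={3,5,7,8} D(X)={1,2,8}: no change
Constraint 2 (X < Y) on D(X)={1,2,8} D(Y)={4,6,7,8}: X {1,2,8}->{1,2}
Constraint 3 (Y != V) on D(Y)={4,6,7,8} D(V)={3,5,7,8}: no change
So after constraint 3: D(Y) = {4,6,7,8}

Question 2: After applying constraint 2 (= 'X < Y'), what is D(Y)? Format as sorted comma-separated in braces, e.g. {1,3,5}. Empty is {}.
Constraint 1 (V != X) on D(V)={3,5,7,8} D(X)={1,2,8}: no change
Constraint 2 (X < Y) on D(X)={1,2,8} D(Y)={4,6,7,8}: X {1,2,8}->{1,2}
So after constraint 2: D(Y) = {4,6,7,8}

Answer: {4,6,7,8}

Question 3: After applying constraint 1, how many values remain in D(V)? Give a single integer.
Answer: 4

Derivation:
Constraint 1 (V != X) on D(V)={3,5,7,8} D(X)={1,2,8}: no change
So after constraint 1: D(V)={3,5,7,8}, size = 4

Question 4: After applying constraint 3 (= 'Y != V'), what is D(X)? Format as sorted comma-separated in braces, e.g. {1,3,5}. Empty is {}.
Constraint 1 (V != X) on D(V)={3,5,7,8} D(X)={1,2,8}: no change
Constraint 2 (X < Y) on D(X)={1,2,8} D(Y)={4,6,7,8}: X {1,2,8}->{1,2}
Constraint 3 (Y != V) on D(Y)={4,6,7,8} D(V)={3,5,7,8}: no change
So after constraint 3: D(X) = {1,2}

Answer: {1,2}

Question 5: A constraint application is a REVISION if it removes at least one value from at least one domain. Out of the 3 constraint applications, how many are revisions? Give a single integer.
Answer: 1

Derivation:
Constraint 1 (V != X) on D(V)={3,5,7,8} D(X)={1,2,8}: no change => not a revision
Constraint 2 (X < Y) on D(X)={1,2,8} D(Y)={4,6,7,8}: X {1,2,8}->{1,2} => REVISION
Constraint 3 (Y != V) on D(Y)={4,6,7,8} D(V)={3,5,7,8}: no change => not a revision
Total revisions = 1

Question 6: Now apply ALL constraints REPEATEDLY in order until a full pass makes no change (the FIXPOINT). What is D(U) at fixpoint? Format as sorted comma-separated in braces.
pass 0 (initial): D(U)={1,2,3,4,6,7}
pass 1: X {1,2,8}->{1,2}
pass 2: no change
Fixpoint after 2 passes: D(U) = {1,2,3,4,6,7}

Answer: {1,2,3,4,6,7}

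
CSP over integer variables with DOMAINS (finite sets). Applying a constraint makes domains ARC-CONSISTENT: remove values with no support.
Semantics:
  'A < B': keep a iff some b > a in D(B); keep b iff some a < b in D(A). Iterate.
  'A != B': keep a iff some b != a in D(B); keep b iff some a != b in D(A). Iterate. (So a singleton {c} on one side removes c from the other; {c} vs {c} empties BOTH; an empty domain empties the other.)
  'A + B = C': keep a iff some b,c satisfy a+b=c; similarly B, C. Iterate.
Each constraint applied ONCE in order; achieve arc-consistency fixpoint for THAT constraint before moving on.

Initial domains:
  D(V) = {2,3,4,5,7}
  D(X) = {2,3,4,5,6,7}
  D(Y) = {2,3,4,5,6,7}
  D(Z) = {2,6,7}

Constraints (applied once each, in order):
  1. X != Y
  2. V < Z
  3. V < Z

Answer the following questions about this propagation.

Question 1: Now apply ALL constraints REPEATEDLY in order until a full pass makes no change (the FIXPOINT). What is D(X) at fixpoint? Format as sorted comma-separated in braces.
Answer: {2,3,4,5,6,7}

Derivation:
pass 0 (initial): D(X)={2,3,4,5,6,7}
pass 1: V {2,3,4,5,7}->{2,3,4,5}; Z {2,6,7}->{6,7}
pass 2: no change
Fixpoint after 2 passes: D(X) = {2,3,4,5,6,7}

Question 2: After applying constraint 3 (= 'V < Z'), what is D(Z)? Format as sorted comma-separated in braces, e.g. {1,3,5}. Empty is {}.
Answer: {6,7}

Derivation:
Constraint 1 (X != Y) on D(X)={2,3,4,5,6,7} D(Y)={2,3,4,5,6,7}: no change
Constraint 2 (V < Z) on D(V)={2,3,4,5,7} D(Z)={2,6,7}: V {2,3,4,5,7}->{2,3,4,5}; Z {2,6,7}->{6,7}
Constraint 3 (V < Z) on D(V)={2,3,4,5} D(Z)={6,7}: no change
So after constraint 3: D(Z) = {6,7}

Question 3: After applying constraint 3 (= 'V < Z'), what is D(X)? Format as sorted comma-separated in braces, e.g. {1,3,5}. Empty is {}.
Constraint 1 (X != Y) on D(X)={2,3,4,5,6,7} D(Y)={2,3,4,5,6,7}: no change
Constraint 2 (V < Z) on D(V)={2,3,4,5,7} D(Z)={2,6,7}: V {2,3,4,5,7}->{2,3,4,5}; Z {2,6,7}->{6,7}
Constraint 3 (V < Z) on D(V)={2,3,4,5} D(Z)={6,7}: no change
So after constraint 3: D(X) = {2,3,4,5,6,7}

Answer: {2,3,4,5,6,7}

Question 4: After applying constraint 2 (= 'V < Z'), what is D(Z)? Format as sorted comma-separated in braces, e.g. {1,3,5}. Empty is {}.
Constraint 1 (X != Y) on D(X)={2,3,4,5,6,7} D(Y)={2,3,4,5,6,7}: no change
Constraint 2 (V < Z) on D(V)={2,3,4,5,7} D(Z)={2,6,7}: V {2,3,4,5,7}->{2,3,4,5}; Z {2,6,7}->{6,7}
So after constraint 2: D(Z) = {6,7}

Answer: {6,7}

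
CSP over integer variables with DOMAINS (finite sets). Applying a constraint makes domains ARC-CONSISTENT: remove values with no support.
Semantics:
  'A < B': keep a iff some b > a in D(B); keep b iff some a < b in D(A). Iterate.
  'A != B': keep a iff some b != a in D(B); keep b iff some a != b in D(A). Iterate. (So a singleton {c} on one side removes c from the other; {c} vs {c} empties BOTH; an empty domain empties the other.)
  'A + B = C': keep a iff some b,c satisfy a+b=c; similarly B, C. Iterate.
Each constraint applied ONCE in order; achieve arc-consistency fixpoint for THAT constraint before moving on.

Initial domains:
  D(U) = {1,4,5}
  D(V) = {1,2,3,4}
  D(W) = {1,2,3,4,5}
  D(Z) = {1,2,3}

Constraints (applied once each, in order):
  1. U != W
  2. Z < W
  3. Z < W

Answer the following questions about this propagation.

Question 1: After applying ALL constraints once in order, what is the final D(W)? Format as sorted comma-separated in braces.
Answer: {2,3,4,5}

Derivation:
Constraint 1 (U != W) on D(U)={1,4,5} D(W)={1,2,3,4,5}: no change
Constraint 2 (Z < W) on D(Z)={1,2,3} D(W)={1,2,3,4,5}: W {1,2,3,4,5}->{2,3,4,5}
Constraint 3 (Z < W) on D(Z)={1,2,3} D(W)={2,3,4,5}: no change
So after all 3 constraints: D(W) = {2,3,4,5}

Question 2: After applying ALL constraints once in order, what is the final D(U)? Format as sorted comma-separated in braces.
Answer: {1,4,5}

Derivation:
Constraint 1 (U != W) on D(U)={1,4,5} D(W)={1,2,3,4,5}: no change
Constraint 2 (Z < W) on D(Z)={1,2,3} D(W)={1,2,3,4,5}: W {1,2,3,4,5}->{2,3,4,5}
Constraint 3 (Z < W) on D(Z)={1,2,3} D(W)={2,3,4,5}: no change
So after all 3 constraints: D(U) = {1,4,5}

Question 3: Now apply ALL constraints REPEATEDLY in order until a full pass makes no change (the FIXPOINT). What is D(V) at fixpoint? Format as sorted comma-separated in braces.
pass 0 (initial): D(V)={1,2,3,4}
pass 1: W {1,2,3,4,5}->{2,3,4,5}
pass 2: no change
Fixpoint after 2 passes: D(V) = {1,2,3,4}

Answer: {1,2,3,4}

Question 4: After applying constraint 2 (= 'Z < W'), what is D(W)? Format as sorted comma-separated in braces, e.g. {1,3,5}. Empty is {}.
Answer: {2,3,4,5}

Derivation:
Constraint 1 (U != W) on D(U)={1,4,5} D(W)={1,2,3,4,5}: no change
Constraint 2 (Z < W) on D(Z)={1,2,3} D(W)={1,2,3,4,5}: W {1,2,3,4,5}->{2,3,4,5}
So after constraint 2: D(W) = {2,3,4,5}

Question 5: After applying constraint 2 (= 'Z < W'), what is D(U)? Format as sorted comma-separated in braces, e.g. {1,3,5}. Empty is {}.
Answer: {1,4,5}

Derivation:
Constraint 1 (U != W) on D(U)={1,4,5} D(W)={1,2,3,4,5}: no change
Constraint 2 (Z < W) on D(Z)={1,2,3} D(W)={1,2,3,4,5}: W {1,2,3,4,5}->{2,3,4,5}
So after constraint 2: D(U) = {1,4,5}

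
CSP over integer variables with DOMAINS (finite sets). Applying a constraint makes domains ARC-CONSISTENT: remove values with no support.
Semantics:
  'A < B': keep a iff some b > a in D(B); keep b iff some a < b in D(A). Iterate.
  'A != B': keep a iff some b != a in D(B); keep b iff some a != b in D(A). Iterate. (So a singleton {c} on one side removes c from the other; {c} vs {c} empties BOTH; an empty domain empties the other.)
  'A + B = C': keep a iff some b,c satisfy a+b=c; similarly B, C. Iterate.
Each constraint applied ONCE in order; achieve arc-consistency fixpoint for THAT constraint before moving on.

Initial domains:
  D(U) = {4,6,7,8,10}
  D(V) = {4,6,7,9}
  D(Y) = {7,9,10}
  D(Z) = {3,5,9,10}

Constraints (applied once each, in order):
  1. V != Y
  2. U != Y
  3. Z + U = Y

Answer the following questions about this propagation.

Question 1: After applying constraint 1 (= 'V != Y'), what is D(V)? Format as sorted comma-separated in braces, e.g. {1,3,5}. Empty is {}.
Constraint 1 (V != Y) on D(V)={4,6,7,9} D(Y)={7,9,10}: no change
So after constraint 1: D(V) = {4,6,7,9}

Answer: {4,6,7,9}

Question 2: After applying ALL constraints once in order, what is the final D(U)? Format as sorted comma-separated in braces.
Constraint 1 (V != Y) on D(V)={4,6,7,9} D(Y)={7,9,10}: no change
Constraint 2 (U != Y) on D(U)={4,6,7,8,10} D(Y)={7,9,10}: no change
Constraint 3 (Z + U = Y) on D(Z)={3,5,9,10} D(U)={4,6,7,8,10} D(Y)={7,9,10}: Z {3,5,9,10}->{3,5}; U {4,6,7,8,10}->{4,6,7}
So after all 3 constraints: D(U) = {4,6,7}

Answer: {4,6,7}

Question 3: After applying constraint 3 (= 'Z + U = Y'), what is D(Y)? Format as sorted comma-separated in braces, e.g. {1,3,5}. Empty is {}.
Constraint 1 (V != Y) on D(V)={4,6,7,9} D(Y)={7,9,10}: no change
Constraint 2 (U != Y) on D(U)={4,6,7,8,10} D(Y)={7,9,10}: no change
Constraint 3 (Z + U = Y) on D(Z)={3,5,9,10} D(U)={4,6,7,8,10} D(Y)={7,9,10}: Z {3,5,9,10}->{3,5}; U {4,6,7,8,10}->{4,6,7}
So after constraint 3: D(Y) = {7,9,10}

Answer: {7,9,10}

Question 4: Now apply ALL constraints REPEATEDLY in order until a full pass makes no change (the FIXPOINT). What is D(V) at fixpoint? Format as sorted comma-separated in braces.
Answer: {4,6,7,9}

Derivation:
pass 0 (initial): D(V)={4,6,7,9}
pass 1: U {4,6,7,8,10}->{4,6,7}; Z {3,5,9,10}->{3,5}
pass 2: no change
Fixpoint after 2 passes: D(V) = {4,6,7,9}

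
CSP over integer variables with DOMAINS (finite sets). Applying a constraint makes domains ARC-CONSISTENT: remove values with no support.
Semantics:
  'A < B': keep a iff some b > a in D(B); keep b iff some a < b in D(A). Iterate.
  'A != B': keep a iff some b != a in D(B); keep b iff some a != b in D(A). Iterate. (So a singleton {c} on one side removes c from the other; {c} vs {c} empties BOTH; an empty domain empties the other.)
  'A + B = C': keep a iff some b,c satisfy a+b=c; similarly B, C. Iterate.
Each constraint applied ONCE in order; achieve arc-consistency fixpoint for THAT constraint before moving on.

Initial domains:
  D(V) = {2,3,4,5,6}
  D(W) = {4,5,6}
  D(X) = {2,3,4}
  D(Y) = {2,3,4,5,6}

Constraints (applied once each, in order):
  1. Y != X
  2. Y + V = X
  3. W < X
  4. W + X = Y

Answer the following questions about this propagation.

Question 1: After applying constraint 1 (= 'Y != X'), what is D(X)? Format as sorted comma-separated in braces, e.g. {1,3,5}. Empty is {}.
Answer: {2,3,4}

Derivation:
Constraint 1 (Y != X) on D(Y)={2,3,4,5,6} D(X)={2,3,4}: no change
So after constraint 1: D(X) = {2,3,4}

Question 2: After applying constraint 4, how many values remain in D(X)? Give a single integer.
Constraint 1 (Y != X) on D(Y)={2,3,4,5,6} D(X)={2,3,4}: no change
Constraint 2 (Y + V = X) on D(Y)={2,3,4,5,6} D(V)={2,3,4,5,6} D(X)={2,3,4}: Y {2,3,4,5,6}->{2}; V {2,3,4,5,6}->{2}; X {2,3,4}->{4}
Constraint 3 (W < X) on D(W)={4,5,6} D(X)={4}: W {4,5,6}->{}; X {4}->{}
Constraint 4 (W + X = Y) on D(W)={} D(X)={} D(Y)={2}: Y {2}->{}
So after constraint 4: D(X)={}, size = 0

Answer: 0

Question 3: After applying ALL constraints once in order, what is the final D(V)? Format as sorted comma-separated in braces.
Answer: {2}

Derivation:
Constraint 1 (Y != X) on D(Y)={2,3,4,5,6} D(X)={2,3,4}: no change
Constraint 2 (Y + V = X) on D(Y)={2,3,4,5,6} D(V)={2,3,4,5,6} D(X)={2,3,4}: Y {2,3,4,5,6}->{2}; V {2,3,4,5,6}->{2}; X {2,3,4}->{4}
Constraint 3 (W < X) on D(W)={4,5,6} D(X)={4}: W {4,5,6}->{}; X {4}->{}
Constraint 4 (W + X = Y) on D(W)={} D(X)={} D(Y)={2}: Y {2}->{}
So after all 4 constraints: D(V) = {2}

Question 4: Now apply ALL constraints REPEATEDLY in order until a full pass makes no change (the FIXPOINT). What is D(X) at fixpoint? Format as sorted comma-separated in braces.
pass 0 (initial): D(X)={2,3,4}
pass 1: V {2,3,4,5,6}->{2}; W {4,5,6}->{}; X {2,3,4}->{}; Y {2,3,4,5,6}->{}
pass 2: V {2}->{}
pass 3: no change
Fixpoint after 3 passes: D(X) = {}

Answer: {}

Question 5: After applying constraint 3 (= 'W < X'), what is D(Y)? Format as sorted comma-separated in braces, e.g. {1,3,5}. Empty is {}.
Answer: {2}

Derivation:
Constraint 1 (Y != X) on D(Y)={2,3,4,5,6} D(X)={2,3,4}: no change
Constraint 2 (Y + V = X) on D(Y)={2,3,4,5,6} D(V)={2,3,4,5,6} D(X)={2,3,4}: Y {2,3,4,5,6}->{2}; V {2,3,4,5,6}->{2}; X {2,3,4}->{4}
Constraint 3 (W < X) on D(W)={4,5,6} D(X)={4}: W {4,5,6}->{}; X {4}->{}
So after constraint 3: D(Y) = {2}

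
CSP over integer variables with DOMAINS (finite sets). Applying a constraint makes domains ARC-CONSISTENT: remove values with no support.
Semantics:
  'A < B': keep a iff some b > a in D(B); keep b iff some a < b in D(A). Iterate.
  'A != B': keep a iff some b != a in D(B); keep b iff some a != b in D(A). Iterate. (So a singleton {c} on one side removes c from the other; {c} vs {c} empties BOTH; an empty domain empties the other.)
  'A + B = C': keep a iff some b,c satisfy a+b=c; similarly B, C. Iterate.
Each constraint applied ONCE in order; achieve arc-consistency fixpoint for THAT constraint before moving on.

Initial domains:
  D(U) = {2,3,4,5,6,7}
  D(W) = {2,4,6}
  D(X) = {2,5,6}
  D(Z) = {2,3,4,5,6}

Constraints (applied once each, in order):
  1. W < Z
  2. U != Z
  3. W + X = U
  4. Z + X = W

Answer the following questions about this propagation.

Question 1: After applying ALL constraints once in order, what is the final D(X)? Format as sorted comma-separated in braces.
Answer: {}

Derivation:
Constraint 1 (W < Z) on D(W)={2,4,6} D(Z)={2,3,4,5,6}: W {2,4,6}->{2,4}; Z {2,3,4,5,6}->{3,4,5,6}
Constraint 2 (U != Z) on D(U)={2,3,4,5,6,7} D(Z)={3,4,5,6}: no change
Constraint 3 (W + X = U) on D(W)={2,4} D(X)={2,5,6} D(U)={2,3,4,5,6,7}: X {2,5,6}->{2,5}; U {2,3,4,5,6,7}->{4,6,7}
Constraint 4 (Z + X = W) on D(Z)={3,4,5,6} D(X)={2,5} D(W)={2,4}: Z {3,4,5,6}->{}; X {2,5}->{}; W {2,4}->{}
So after all 4 constraints: D(X) = {}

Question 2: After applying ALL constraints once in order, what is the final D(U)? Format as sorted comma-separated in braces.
Constraint 1 (W < Z) on D(W)={2,4,6} D(Z)={2,3,4,5,6}: W {2,4,6}->{2,4}; Z {2,3,4,5,6}->{3,4,5,6}
Constraint 2 (U != Z) on D(U)={2,3,4,5,6,7} D(Z)={3,4,5,6}: no change
Constraint 3 (W + X = U) on D(W)={2,4} D(X)={2,5,6} D(U)={2,3,4,5,6,7}: X {2,5,6}->{2,5}; U {2,3,4,5,6,7}->{4,6,7}
Constraint 4 (Z + X = W) on D(Z)={3,4,5,6} D(X)={2,5} D(W)={2,4}: Z {3,4,5,6}->{}; X {2,5}->{}; W {2,4}->{}
So after all 4 constraints: D(U) = {4,6,7}

Answer: {4,6,7}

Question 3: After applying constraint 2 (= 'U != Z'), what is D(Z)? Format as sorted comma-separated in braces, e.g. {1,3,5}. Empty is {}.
Answer: {3,4,5,6}

Derivation:
Constraint 1 (W < Z) on D(W)={2,4,6} D(Z)={2,3,4,5,6}: W {2,4,6}->{2,4}; Z {2,3,4,5,6}->{3,4,5,6}
Constraint 2 (U != Z) on D(U)={2,3,4,5,6,7} D(Z)={3,4,5,6}: no change
So after constraint 2: D(Z) = {3,4,5,6}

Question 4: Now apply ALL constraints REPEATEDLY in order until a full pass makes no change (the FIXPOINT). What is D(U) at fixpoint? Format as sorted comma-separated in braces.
pass 0 (initial): D(U)={2,3,4,5,6,7}
pass 1: U {2,3,4,5,6,7}->{4,6,7}; W {2,4,6}->{}; X {2,5,6}->{}; Z {2,3,4,5,6}->{}
pass 2: U {4,6,7}->{}
pass 3: no change
Fixpoint after 3 passes: D(U) = {}

Answer: {}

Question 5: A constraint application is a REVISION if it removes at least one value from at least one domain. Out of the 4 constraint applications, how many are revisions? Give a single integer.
Answer: 3

Derivation:
Constraint 1 (W < Z) on D(W)={2,4,6} D(Z)={2,3,4,5,6}: W {2,4,6}->{2,4}; Z {2,3,4,5,6}->{3,4,5,6} => REVISION
Constraint 2 (U != Z) on D(U)={2,3,4,5,6,7} D(Z)={3,4,5,6}: no change => not a revision
Constraint 3 (W + X = U) on D(W)={2,4} D(X)={2,5,6} D(U)={2,3,4,5,6,7}: X {2,5,6}->{2,5}; U {2,3,4,5,6,7}->{4,6,7} => REVISION
Constraint 4 (Z + X = W) on D(Z)={3,4,5,6} D(X)={2,5} D(W)={2,4}: Z {3,4,5,6}->{}; X {2,5}->{}; W {2,4}->{} => REVISION
Total revisions = 3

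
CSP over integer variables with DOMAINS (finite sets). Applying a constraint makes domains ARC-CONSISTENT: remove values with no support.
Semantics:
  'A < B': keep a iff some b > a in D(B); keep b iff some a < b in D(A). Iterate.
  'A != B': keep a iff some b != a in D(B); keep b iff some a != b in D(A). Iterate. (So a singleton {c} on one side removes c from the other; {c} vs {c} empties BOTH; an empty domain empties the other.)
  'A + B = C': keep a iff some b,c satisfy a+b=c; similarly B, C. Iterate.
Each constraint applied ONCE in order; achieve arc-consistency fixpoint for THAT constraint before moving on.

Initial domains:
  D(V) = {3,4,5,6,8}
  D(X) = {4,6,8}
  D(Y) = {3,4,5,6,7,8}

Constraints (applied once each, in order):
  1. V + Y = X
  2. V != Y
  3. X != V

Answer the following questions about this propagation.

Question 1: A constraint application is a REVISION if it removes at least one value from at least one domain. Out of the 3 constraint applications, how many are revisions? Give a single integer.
Answer: 1

Derivation:
Constraint 1 (V + Y = X) on D(V)={3,4,5,6,8} D(Y)={3,4,5,6,7,8} D(X)={4,6,8}: V {3,4,5,6,8}->{3,4,5}; Y {3,4,5,6,7,8}->{3,4,5}; X {4,6,8}->{6,8} => REVISION
Constraint 2 (V != Y) on D(V)={3,4,5} D(Y)={3,4,5}: no change => not a revision
Constraint 3 (X != V) on D(X)={6,8} D(V)={3,4,5}: no change => not a revision
Total revisions = 1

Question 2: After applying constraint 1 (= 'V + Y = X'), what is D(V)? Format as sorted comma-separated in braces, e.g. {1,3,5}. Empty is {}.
Constraint 1 (V + Y = X) on D(V)={3,4,5,6,8} D(Y)={3,4,5,6,7,8} D(X)={4,6,8}: V {3,4,5,6,8}->{3,4,5}; Y {3,4,5,6,7,8}->{3,4,5}; X {4,6,8}->{6,8}
So after constraint 1: D(V) = {3,4,5}

Answer: {3,4,5}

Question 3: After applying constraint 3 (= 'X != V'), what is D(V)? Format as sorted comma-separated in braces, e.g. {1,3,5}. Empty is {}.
Constraint 1 (V + Y = X) on D(V)={3,4,5,6,8} D(Y)={3,4,5,6,7,8} D(X)={4,6,8}: V {3,4,5,6,8}->{3,4,5}; Y {3,4,5,6,7,8}->{3,4,5}; X {4,6,8}->{6,8}
Constraint 2 (V != Y) on D(V)={3,4,5} D(Y)={3,4,5}: no change
Constraint 3 (X != V) on D(X)={6,8} D(V)={3,4,5}: no change
So after constraint 3: D(V) = {3,4,5}

Answer: {3,4,5}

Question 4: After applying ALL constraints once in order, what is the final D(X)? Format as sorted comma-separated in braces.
Constraint 1 (V + Y = X) on D(V)={3,4,5,6,8} D(Y)={3,4,5,6,7,8} D(X)={4,6,8}: V {3,4,5,6,8}->{3,4,5}; Y {3,4,5,6,7,8}->{3,4,5}; X {4,6,8}->{6,8}
Constraint 2 (V != Y) on D(V)={3,4,5} D(Y)={3,4,5}: no change
Constraint 3 (X != V) on D(X)={6,8} D(V)={3,4,5}: no change
So after all 3 constraints: D(X) = {6,8}

Answer: {6,8}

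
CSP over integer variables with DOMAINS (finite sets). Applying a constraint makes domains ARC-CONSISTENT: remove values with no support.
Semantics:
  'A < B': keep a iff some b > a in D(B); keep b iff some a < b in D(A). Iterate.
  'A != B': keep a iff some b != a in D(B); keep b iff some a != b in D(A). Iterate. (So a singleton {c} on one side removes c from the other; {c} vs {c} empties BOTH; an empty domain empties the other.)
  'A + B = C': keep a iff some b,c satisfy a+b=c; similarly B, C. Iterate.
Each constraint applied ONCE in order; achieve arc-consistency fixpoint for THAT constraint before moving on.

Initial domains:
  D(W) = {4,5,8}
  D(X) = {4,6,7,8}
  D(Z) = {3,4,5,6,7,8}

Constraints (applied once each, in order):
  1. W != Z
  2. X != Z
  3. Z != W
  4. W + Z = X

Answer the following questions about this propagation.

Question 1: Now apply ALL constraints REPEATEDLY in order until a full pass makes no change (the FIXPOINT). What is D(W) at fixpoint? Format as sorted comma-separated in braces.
Answer: {4,5}

Derivation:
pass 0 (initial): D(W)={4,5,8}
pass 1: W {4,5,8}->{4,5}; X {4,6,7,8}->{7,8}; Z {3,4,5,6,7,8}->{3,4}
pass 2: no change
Fixpoint after 2 passes: D(W) = {4,5}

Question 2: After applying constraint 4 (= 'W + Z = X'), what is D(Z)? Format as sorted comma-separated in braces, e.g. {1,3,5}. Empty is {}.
Constraint 1 (W != Z) on D(W)={4,5,8} D(Z)={3,4,5,6,7,8}: no change
Constraint 2 (X != Z) on D(X)={4,6,7,8} D(Z)={3,4,5,6,7,8}: no change
Constraint 3 (Z != W) on D(Z)={3,4,5,6,7,8} D(W)={4,5,8}: no change
Constraint 4 (W + Z = X) on D(W)={4,5,8} D(Z)={3,4,5,6,7,8} D(X)={4,6,7,8}: W {4,5,8}->{4,5}; Z {3,4,5,6,7,8}->{3,4}; X {4,6,7,8}->{7,8}
So after constraint 4: D(Z) = {3,4}

Answer: {3,4}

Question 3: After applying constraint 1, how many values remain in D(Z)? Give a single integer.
Answer: 6

Derivation:
Constraint 1 (W != Z) on D(W)={4,5,8} D(Z)={3,4,5,6,7,8}: no change
So after constraint 1: D(Z)={3,4,5,6,7,8}, size = 6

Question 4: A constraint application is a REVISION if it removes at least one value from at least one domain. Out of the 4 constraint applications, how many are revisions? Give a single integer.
Answer: 1

Derivation:
Constraint 1 (W != Z) on D(W)={4,5,8} D(Z)={3,4,5,6,7,8}: no change => not a revision
Constraint 2 (X != Z) on D(X)={4,6,7,8} D(Z)={3,4,5,6,7,8}: no change => not a revision
Constraint 3 (Z != W) on D(Z)={3,4,5,6,7,8} D(W)={4,5,8}: no change => not a revision
Constraint 4 (W + Z = X) on D(W)={4,5,8} D(Z)={3,4,5,6,7,8} D(X)={4,6,7,8}: W {4,5,8}->{4,5}; Z {3,4,5,6,7,8}->{3,4}; X {4,6,7,8}->{7,8} => REVISION
Total revisions = 1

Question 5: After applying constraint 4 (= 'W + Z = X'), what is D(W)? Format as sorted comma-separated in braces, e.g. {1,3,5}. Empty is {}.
Constraint 1 (W != Z) on D(W)={4,5,8} D(Z)={3,4,5,6,7,8}: no change
Constraint 2 (X != Z) on D(X)={4,6,7,8} D(Z)={3,4,5,6,7,8}: no change
Constraint 3 (Z != W) on D(Z)={3,4,5,6,7,8} D(W)={4,5,8}: no change
Constraint 4 (W + Z = X) on D(W)={4,5,8} D(Z)={3,4,5,6,7,8} D(X)={4,6,7,8}: W {4,5,8}->{4,5}; Z {3,4,5,6,7,8}->{3,4}; X {4,6,7,8}->{7,8}
So after constraint 4: D(W) = {4,5}

Answer: {4,5}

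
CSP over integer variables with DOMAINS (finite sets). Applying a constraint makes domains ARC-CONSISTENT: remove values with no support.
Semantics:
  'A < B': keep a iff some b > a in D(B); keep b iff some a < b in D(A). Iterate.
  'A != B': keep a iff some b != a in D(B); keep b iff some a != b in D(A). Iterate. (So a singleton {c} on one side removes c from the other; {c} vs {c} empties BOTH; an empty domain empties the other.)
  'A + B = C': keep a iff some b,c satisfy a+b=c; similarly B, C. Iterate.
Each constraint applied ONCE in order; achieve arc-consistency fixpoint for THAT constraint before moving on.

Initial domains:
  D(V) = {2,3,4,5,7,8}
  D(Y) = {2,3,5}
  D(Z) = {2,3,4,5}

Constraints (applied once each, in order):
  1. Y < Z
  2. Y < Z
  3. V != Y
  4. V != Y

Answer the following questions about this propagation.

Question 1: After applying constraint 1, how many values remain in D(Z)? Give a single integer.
Answer: 3

Derivation:
Constraint 1 (Y < Z) on D(Y)={2,3,5} D(Z)={2,3,4,5}: Y {2,3,5}->{2,3}; Z {2,3,4,5}->{3,4,5}
So after constraint 1: D(Z)={3,4,5}, size = 3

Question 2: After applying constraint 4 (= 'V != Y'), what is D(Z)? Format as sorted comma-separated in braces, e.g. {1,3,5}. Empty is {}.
Answer: {3,4,5}

Derivation:
Constraint 1 (Y < Z) on D(Y)={2,3,5} D(Z)={2,3,4,5}: Y {2,3,5}->{2,3}; Z {2,3,4,5}->{3,4,5}
Constraint 2 (Y < Z) on D(Y)={2,3} D(Z)={3,4,5}: no change
Constraint 3 (V != Y) on D(V)={2,3,4,5,7,8} D(Y)={2,3}: no change
Constraint 4 (V != Y) on D(V)={2,3,4,5,7,8} D(Y)={2,3}: no change
So after constraint 4: D(Z) = {3,4,5}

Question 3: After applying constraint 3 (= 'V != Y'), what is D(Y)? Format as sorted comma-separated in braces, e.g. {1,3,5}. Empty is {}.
Constraint 1 (Y < Z) on D(Y)={2,3,5} D(Z)={2,3,4,5}: Y {2,3,5}->{2,3}; Z {2,3,4,5}->{3,4,5}
Constraint 2 (Y < Z) on D(Y)={2,3} D(Z)={3,4,5}: no change
Constraint 3 (V != Y) on D(V)={2,3,4,5,7,8} D(Y)={2,3}: no change
So after constraint 3: D(Y) = {2,3}

Answer: {2,3}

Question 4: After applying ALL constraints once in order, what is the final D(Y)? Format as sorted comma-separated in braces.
Answer: {2,3}

Derivation:
Constraint 1 (Y < Z) on D(Y)={2,3,5} D(Z)={2,3,4,5}: Y {2,3,5}->{2,3}; Z {2,3,4,5}->{3,4,5}
Constraint 2 (Y < Z) on D(Y)={2,3} D(Z)={3,4,5}: no change
Constraint 3 (V != Y) on D(V)={2,3,4,5,7,8} D(Y)={2,3}: no change
Constraint 4 (V != Y) on D(V)={2,3,4,5,7,8} D(Y)={2,3}: no change
So after all 4 constraints: D(Y) = {2,3}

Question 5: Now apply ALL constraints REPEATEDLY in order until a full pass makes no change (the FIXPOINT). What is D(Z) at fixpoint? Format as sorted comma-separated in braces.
Answer: {3,4,5}

Derivation:
pass 0 (initial): D(Z)={2,3,4,5}
pass 1: Y {2,3,5}->{2,3}; Z {2,3,4,5}->{3,4,5}
pass 2: no change
Fixpoint after 2 passes: D(Z) = {3,4,5}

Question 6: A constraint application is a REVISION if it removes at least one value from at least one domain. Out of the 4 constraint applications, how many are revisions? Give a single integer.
Answer: 1

Derivation:
Constraint 1 (Y < Z) on D(Y)={2,3,5} D(Z)={2,3,4,5}: Y {2,3,5}->{2,3}; Z {2,3,4,5}->{3,4,5} => REVISION
Constraint 2 (Y < Z) on D(Y)={2,3} D(Z)={3,4,5}: no change => not a revision
Constraint 3 (V != Y) on D(V)={2,3,4,5,7,8} D(Y)={2,3}: no change => not a revision
Constraint 4 (V != Y) on D(V)={2,3,4,5,7,8} D(Y)={2,3}: no change => not a revision
Total revisions = 1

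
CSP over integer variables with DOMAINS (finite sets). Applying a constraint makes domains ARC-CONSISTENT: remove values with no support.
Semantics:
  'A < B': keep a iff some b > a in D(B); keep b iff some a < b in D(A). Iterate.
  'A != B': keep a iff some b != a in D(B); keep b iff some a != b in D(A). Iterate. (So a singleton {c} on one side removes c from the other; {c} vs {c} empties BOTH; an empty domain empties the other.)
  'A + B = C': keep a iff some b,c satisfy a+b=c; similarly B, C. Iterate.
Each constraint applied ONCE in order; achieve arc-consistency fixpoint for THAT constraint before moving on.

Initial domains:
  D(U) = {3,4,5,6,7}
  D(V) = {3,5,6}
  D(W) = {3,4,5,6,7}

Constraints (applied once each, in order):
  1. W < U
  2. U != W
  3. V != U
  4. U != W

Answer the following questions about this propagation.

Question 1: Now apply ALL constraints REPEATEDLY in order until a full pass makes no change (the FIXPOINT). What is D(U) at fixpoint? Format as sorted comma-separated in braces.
Answer: {4,5,6,7}

Derivation:
pass 0 (initial): D(U)={3,4,5,6,7}
pass 1: U {3,4,5,6,7}->{4,5,6,7}; W {3,4,5,6,7}->{3,4,5,6}
pass 2: no change
Fixpoint after 2 passes: D(U) = {4,5,6,7}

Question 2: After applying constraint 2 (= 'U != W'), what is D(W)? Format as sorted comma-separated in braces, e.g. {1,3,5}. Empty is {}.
Constraint 1 (W < U) on D(W)={3,4,5,6,7} D(U)={3,4,5,6,7}: W {3,4,5,6,7}->{3,4,5,6}; U {3,4,5,6,7}->{4,5,6,7}
Constraint 2 (U != W) on D(U)={4,5,6,7} D(W)={3,4,5,6}: no change
So after constraint 2: D(W) = {3,4,5,6}

Answer: {3,4,5,6}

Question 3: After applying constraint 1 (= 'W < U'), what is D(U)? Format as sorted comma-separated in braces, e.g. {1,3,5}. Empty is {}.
Constraint 1 (W < U) on D(W)={3,4,5,6,7} D(U)={3,4,5,6,7}: W {3,4,5,6,7}->{3,4,5,6}; U {3,4,5,6,7}->{4,5,6,7}
So after constraint 1: D(U) = {4,5,6,7}

Answer: {4,5,6,7}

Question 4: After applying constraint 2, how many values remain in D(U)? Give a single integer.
Answer: 4

Derivation:
Constraint 1 (W < U) on D(W)={3,4,5,6,7} D(U)={3,4,5,6,7}: W {3,4,5,6,7}->{3,4,5,6}; U {3,4,5,6,7}->{4,5,6,7}
Constraint 2 (U != W) on D(U)={4,5,6,7} D(W)={3,4,5,6}: no change
So after constraint 2: D(U)={4,5,6,7}, size = 4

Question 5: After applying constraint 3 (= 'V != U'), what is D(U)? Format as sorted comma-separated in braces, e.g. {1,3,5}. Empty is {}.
Constraint 1 (W < U) on D(W)={3,4,5,6,7} D(U)={3,4,5,6,7}: W {3,4,5,6,7}->{3,4,5,6}; U {3,4,5,6,7}->{4,5,6,7}
Constraint 2 (U != W) on D(U)={4,5,6,7} D(W)={3,4,5,6}: no change
Constraint 3 (V != U) on D(V)={3,5,6} D(U)={4,5,6,7}: no change
So after constraint 3: D(U) = {4,5,6,7}

Answer: {4,5,6,7}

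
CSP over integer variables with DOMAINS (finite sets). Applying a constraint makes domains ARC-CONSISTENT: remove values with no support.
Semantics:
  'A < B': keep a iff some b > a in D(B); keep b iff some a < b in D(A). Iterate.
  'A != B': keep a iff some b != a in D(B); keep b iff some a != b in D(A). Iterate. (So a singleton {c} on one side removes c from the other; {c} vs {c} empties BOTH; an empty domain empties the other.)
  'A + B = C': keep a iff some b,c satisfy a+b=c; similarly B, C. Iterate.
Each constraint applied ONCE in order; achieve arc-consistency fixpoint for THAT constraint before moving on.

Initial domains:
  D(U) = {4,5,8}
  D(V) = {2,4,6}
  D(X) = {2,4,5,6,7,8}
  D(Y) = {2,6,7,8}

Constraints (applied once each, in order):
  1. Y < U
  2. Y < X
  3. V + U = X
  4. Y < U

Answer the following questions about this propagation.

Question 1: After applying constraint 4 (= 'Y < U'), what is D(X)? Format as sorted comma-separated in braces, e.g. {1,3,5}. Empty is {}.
Constraint 1 (Y < U) on D(Y)={2,6,7,8} D(U)={4,5,8}: Y {2,6,7,8}->{2,6,7}
Constraint 2 (Y < X) on D(Y)={2,6,7} D(X)={2,4,5,6,7,8}: X {2,4,5,6,7,8}->{4,5,6,7,8}
Constraint 3 (V + U = X) on D(V)={2,4,6} D(U)={4,5,8} D(X)={4,5,6,7,8}: V {2,4,6}->{2,4}; U {4,5,8}->{4,5}; X {4,5,6,7,8}->{6,7,8}
Constraint 4 (Y < U) on D(Y)={2,6,7} D(U)={4,5}: Y {2,6,7}->{2}
So after constraint 4: D(X) = {6,7,8}

Answer: {6,7,8}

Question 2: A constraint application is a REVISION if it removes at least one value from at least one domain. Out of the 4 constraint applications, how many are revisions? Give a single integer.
Answer: 4

Derivation:
Constraint 1 (Y < U) on D(Y)={2,6,7,8} D(U)={4,5,8}: Y {2,6,7,8}->{2,6,7} => REVISION
Constraint 2 (Y < X) on D(Y)={2,6,7} D(X)={2,4,5,6,7,8}: X {2,4,5,6,7,8}->{4,5,6,7,8} => REVISION
Constraint 3 (V + U = X) on D(V)={2,4,6} D(U)={4,5,8} D(X)={4,5,6,7,8}: V {2,4,6}->{2,4}; U {4,5,8}->{4,5}; X {4,5,6,7,8}->{6,7,8} => REVISION
Constraint 4 (Y < U) on D(Y)={2,6,7} D(U)={4,5}: Y {2,6,7}->{2} => REVISION
Total revisions = 4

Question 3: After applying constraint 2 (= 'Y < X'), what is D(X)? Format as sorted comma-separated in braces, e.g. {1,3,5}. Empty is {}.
Answer: {4,5,6,7,8}

Derivation:
Constraint 1 (Y < U) on D(Y)={2,6,7,8} D(U)={4,5,8}: Y {2,6,7,8}->{2,6,7}
Constraint 2 (Y < X) on D(Y)={2,6,7} D(X)={2,4,5,6,7,8}: X {2,4,5,6,7,8}->{4,5,6,7,8}
So after constraint 2: D(X) = {4,5,6,7,8}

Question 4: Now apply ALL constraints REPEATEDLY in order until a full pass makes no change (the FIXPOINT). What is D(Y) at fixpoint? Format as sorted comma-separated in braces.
pass 0 (initial): D(Y)={2,6,7,8}
pass 1: U {4,5,8}->{4,5}; V {2,4,6}->{2,4}; X {2,4,5,6,7,8}->{6,7,8}; Y {2,6,7,8}->{2}
pass 2: no change
Fixpoint after 2 passes: D(Y) = {2}

Answer: {2}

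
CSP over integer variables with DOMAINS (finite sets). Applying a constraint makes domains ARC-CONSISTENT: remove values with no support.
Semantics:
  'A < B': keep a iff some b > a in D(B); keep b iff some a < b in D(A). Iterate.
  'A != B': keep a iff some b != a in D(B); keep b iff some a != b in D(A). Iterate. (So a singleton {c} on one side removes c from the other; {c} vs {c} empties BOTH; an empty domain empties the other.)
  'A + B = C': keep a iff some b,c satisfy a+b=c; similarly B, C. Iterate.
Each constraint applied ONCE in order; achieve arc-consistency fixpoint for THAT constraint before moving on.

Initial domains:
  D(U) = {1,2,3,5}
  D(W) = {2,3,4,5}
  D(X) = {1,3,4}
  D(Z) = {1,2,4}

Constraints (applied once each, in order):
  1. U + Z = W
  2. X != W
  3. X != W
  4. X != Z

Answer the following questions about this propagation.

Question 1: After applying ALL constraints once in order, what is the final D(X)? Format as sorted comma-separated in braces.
Constraint 1 (U + Z = W) on D(U)={1,2,3,5} D(Z)={1,2,4} D(W)={2,3,4,5}: U {1,2,3,5}->{1,2,3}
Constraint 2 (X != W) on D(X)={1,3,4} D(W)={2,3,4,5}: no change
Constraint 3 (X != W) on D(X)={1,3,4} D(W)={2,3,4,5}: no change
Constraint 4 (X != Z) on D(X)={1,3,4} D(Z)={1,2,4}: no change
So after all 4 constraints: D(X) = {1,3,4}

Answer: {1,3,4}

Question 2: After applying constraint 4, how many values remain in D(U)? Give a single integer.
Constraint 1 (U + Z = W) on D(U)={1,2,3,5} D(Z)={1,2,4} D(W)={2,3,4,5}: U {1,2,3,5}->{1,2,3}
Constraint 2 (X != W) on D(X)={1,3,4} D(W)={2,3,4,5}: no change
Constraint 3 (X != W) on D(X)={1,3,4} D(W)={2,3,4,5}: no change
Constraint 4 (X != Z) on D(X)={1,3,4} D(Z)={1,2,4}: no change
So after constraint 4: D(U)={1,2,3}, size = 3

Answer: 3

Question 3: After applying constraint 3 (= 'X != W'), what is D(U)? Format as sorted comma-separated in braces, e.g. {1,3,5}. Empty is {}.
Answer: {1,2,3}

Derivation:
Constraint 1 (U + Z = W) on D(U)={1,2,3,5} D(Z)={1,2,4} D(W)={2,3,4,5}: U {1,2,3,5}->{1,2,3}
Constraint 2 (X != W) on D(X)={1,3,4} D(W)={2,3,4,5}: no change
Constraint 3 (X != W) on D(X)={1,3,4} D(W)={2,3,4,5}: no change
So after constraint 3: D(U) = {1,2,3}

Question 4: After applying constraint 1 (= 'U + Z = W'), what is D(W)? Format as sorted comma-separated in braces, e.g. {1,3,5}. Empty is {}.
Constraint 1 (U + Z = W) on D(U)={1,2,3,5} D(Z)={1,2,4} D(W)={2,3,4,5}: U {1,2,3,5}->{1,2,3}
So after constraint 1: D(W) = {2,3,4,5}

Answer: {2,3,4,5}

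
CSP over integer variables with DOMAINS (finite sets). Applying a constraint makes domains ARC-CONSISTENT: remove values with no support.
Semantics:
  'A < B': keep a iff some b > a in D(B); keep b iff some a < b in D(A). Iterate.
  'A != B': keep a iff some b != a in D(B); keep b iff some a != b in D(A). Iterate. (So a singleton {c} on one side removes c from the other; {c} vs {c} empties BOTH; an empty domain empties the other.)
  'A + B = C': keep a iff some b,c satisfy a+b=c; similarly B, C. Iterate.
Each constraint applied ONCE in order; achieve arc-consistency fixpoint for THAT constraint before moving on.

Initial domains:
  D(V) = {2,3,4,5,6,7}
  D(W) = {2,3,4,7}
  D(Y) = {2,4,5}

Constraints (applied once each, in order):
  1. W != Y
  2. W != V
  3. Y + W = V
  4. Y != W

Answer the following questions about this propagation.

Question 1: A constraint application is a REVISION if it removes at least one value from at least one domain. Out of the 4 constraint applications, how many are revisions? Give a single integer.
Constraint 1 (W != Y) on D(W)={2,3,4,7} D(Y)={2,4,5}: no change => not a revision
Constraint 2 (W != V) on D(W)={2,3,4,7} D(V)={2,3,4,5,6,7}: no change => not a revision
Constraint 3 (Y + W = V) on D(Y)={2,4,5} D(W)={2,3,4,7} D(V)={2,3,4,5,6,7}: W {2,3,4,7}->{2,3,4}; V {2,3,4,5,6,7}->{4,5,6,7} => REVISION
Constraint 4 (Y != W) on D(Y)={2,4,5} D(W)={2,3,4}: no change => not a revision
Total revisions = 1

Answer: 1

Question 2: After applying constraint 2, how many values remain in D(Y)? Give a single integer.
Constraint 1 (W != Y) on D(W)={2,3,4,7} D(Y)={2,4,5}: no change
Constraint 2 (W != V) on D(W)={2,3,4,7} D(V)={2,3,4,5,6,7}: no change
So after constraint 2: D(Y)={2,4,5}, size = 3

Answer: 3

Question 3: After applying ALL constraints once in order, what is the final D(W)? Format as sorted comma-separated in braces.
Constraint 1 (W != Y) on D(W)={2,3,4,7} D(Y)={2,4,5}: no change
Constraint 2 (W != V) on D(W)={2,3,4,7} D(V)={2,3,4,5,6,7}: no change
Constraint 3 (Y + W = V) on D(Y)={2,4,5} D(W)={2,3,4,7} D(V)={2,3,4,5,6,7}: W {2,3,4,7}->{2,3,4}; V {2,3,4,5,6,7}->{4,5,6,7}
Constraint 4 (Y != W) on D(Y)={2,4,5} D(W)={2,3,4}: no change
So after all 4 constraints: D(W) = {2,3,4}

Answer: {2,3,4}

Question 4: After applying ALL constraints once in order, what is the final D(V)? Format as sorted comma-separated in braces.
Constraint 1 (W != Y) on D(W)={2,3,4,7} D(Y)={2,4,5}: no change
Constraint 2 (W != V) on D(W)={2,3,4,7} D(V)={2,3,4,5,6,7}: no change
Constraint 3 (Y + W = V) on D(Y)={2,4,5} D(W)={2,3,4,7} D(V)={2,3,4,5,6,7}: W {2,3,4,7}->{2,3,4}; V {2,3,4,5,6,7}->{4,5,6,7}
Constraint 4 (Y != W) on D(Y)={2,4,5} D(W)={2,3,4}: no change
So after all 4 constraints: D(V) = {4,5,6,7}

Answer: {4,5,6,7}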